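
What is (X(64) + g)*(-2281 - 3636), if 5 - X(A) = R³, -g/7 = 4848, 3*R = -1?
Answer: 5420776712/27 ≈ 2.0077e+8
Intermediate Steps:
R = -⅓ (R = (⅓)*(-1) = -⅓ ≈ -0.33333)
g = -33936 (g = -7*4848 = -33936)
X(A) = 136/27 (X(A) = 5 - (-⅓)³ = 5 - 1*(-1/27) = 5 + 1/27 = 136/27)
(X(64) + g)*(-2281 - 3636) = (136/27 - 33936)*(-2281 - 3636) = -916136/27*(-5917) = 5420776712/27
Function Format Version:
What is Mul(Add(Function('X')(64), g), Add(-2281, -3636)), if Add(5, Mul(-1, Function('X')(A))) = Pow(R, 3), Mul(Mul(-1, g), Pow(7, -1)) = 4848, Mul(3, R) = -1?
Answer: Rational(5420776712, 27) ≈ 2.0077e+8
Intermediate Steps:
R = Rational(-1, 3) (R = Mul(Rational(1, 3), -1) = Rational(-1, 3) ≈ -0.33333)
g = -33936 (g = Mul(-7, 4848) = -33936)
Function('X')(A) = Rational(136, 27) (Function('X')(A) = Add(5, Mul(-1, Pow(Rational(-1, 3), 3))) = Add(5, Mul(-1, Rational(-1, 27))) = Add(5, Rational(1, 27)) = Rational(136, 27))
Mul(Add(Function('X')(64), g), Add(-2281, -3636)) = Mul(Add(Rational(136, 27), -33936), Add(-2281, -3636)) = Mul(Rational(-916136, 27), -5917) = Rational(5420776712, 27)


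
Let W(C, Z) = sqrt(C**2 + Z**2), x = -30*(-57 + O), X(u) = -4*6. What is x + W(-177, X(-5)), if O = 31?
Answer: 780 + 3*sqrt(3545) ≈ 958.62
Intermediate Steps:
X(u) = -24
x = 780 (x = -30*(-57 + 31) = -30*(-26) = 780)
x + W(-177, X(-5)) = 780 + sqrt((-177)**2 + (-24)**2) = 780 + sqrt(31329 + 576) = 780 + sqrt(31905) = 780 + 3*sqrt(3545)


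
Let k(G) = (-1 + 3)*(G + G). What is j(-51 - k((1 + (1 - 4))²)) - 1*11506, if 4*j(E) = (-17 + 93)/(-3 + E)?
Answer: -805439/70 ≈ -11506.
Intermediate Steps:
k(G) = 4*G (k(G) = 2*(2*G) = 4*G)
j(E) = 19/(-3 + E) (j(E) = ((-17 + 93)/(-3 + E))/4 = (76/(-3 + E))/4 = 19/(-3 + E))
j(-51 - k((1 + (1 - 4))²)) - 1*11506 = 19/(-3 + (-51 - 4*(1 + (1 - 4))²)) - 1*11506 = 19/(-3 + (-51 - 4*(1 - 3)²)) - 11506 = 19/(-3 + (-51 - 4*(-2)²)) - 11506 = 19/(-3 + (-51 - 4*4)) - 11506 = 19/(-3 + (-51 - 1*16)) - 11506 = 19/(-3 + (-51 - 16)) - 11506 = 19/(-3 - 67) - 11506 = 19/(-70) - 11506 = 19*(-1/70) - 11506 = -19/70 - 11506 = -805439/70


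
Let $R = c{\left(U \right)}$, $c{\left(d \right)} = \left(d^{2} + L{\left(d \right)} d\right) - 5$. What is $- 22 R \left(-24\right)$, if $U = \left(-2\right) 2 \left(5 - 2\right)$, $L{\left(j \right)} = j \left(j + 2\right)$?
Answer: $-686928$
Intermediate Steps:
$L{\left(j \right)} = j \left(2 + j\right)$
$U = -12$ ($U = - 4 \left(5 - 2\right) = \left(-4\right) 3 = -12$)
$c{\left(d \right)} = -5 + d^{2} + d^{2} \left(2 + d\right)$ ($c{\left(d \right)} = \left(d^{2} + d \left(2 + d\right) d\right) - 5 = \left(d^{2} + d^{2} \left(2 + d\right)\right) - 5 = -5 + d^{2} + d^{2} \left(2 + d\right)$)
$R = -1301$ ($R = -5 + \left(-12\right)^{3} + 3 \left(-12\right)^{2} = -5 - 1728 + 3 \cdot 144 = -5 - 1728 + 432 = -1301$)
$- 22 R \left(-24\right) = \left(-22\right) \left(-1301\right) \left(-24\right) = 28622 \left(-24\right) = -686928$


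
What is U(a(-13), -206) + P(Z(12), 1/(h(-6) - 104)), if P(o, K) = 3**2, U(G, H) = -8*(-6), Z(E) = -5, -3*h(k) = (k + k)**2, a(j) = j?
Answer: 57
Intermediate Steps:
h(k) = -4*k**2/3 (h(k) = -(k + k)**2/3 = -4*k**2/3)
U(G, H) = 48
P(o, K) = 9
U(a(-13), -206) + P(Z(12), 1/(h(-6) - 104)) = 48 + 9 = 57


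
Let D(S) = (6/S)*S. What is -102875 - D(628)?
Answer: -102881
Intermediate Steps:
D(S) = 6
-102875 - D(628) = -102875 - 1*6 = -102875 - 6 = -102881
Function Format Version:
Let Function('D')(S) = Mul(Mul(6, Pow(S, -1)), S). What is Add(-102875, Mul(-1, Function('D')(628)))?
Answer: -102881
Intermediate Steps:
Function('D')(S) = 6
Add(-102875, Mul(-1, Function('D')(628))) = Add(-102875, Mul(-1, 6)) = Add(-102875, -6) = -102881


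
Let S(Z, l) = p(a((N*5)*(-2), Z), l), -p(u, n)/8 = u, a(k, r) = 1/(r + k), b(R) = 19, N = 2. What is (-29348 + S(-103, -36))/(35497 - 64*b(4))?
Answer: -3609796/4216563 ≈ -0.85610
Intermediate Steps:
a(k, r) = 1/(k + r)
p(u, n) = -8*u
S(Z, l) = -8/(-20 + Z) (S(Z, l) = -8/((2*5)*(-2) + Z) = -8/(10*(-2) + Z) = -8/(-20 + Z))
(-29348 + S(-103, -36))/(35497 - 64*b(4)) = (-29348 - 8/(-20 - 103))/(35497 - 64*19) = (-29348 - 8/(-123))/(35497 - 1216) = (-29348 - 8*(-1/123))/34281 = (-29348 + 8/123)*(1/34281) = -3609796/123*1/34281 = -3609796/4216563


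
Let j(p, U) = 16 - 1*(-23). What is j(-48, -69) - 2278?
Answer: -2239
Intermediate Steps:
j(p, U) = 39 (j(p, U) = 16 + 23 = 39)
j(-48, -69) - 2278 = 39 - 2278 = -2239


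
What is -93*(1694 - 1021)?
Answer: -62589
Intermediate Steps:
-93*(1694 - 1021) = -93*673 = -62589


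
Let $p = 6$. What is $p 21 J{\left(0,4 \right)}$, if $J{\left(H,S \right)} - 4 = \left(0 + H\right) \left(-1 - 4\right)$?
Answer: $504$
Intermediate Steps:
$J{\left(H,S \right)} = 4 - 5 H$ ($J{\left(H,S \right)} = 4 + \left(0 + H\right) \left(-1 - 4\right) = 4 + H \left(-5\right) = 4 - 5 H$)
$p 21 J{\left(0,4 \right)} = 6 \cdot 21 \left(4 - 0\right) = 126 \left(4 + 0\right) = 126 \cdot 4 = 504$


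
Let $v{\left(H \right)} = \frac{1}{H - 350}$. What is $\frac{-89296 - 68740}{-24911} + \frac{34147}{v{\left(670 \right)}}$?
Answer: $\frac{272203651476}{24911} \approx 1.0927 \cdot 10^{7}$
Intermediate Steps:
$v{\left(H \right)} = \frac{1}{-350 + H}$
$\frac{-89296 - 68740}{-24911} + \frac{34147}{v{\left(670 \right)}} = \frac{-89296 - 68740}{-24911} + \frac{34147}{\frac{1}{-350 + 670}} = \left(-158036\right) \left(- \frac{1}{24911}\right) + \frac{34147}{\frac{1}{320}} = \frac{158036}{24911} + 34147 \frac{1}{\frac{1}{320}} = \frac{158036}{24911} + 34147 \cdot 320 = \frac{158036}{24911} + 10927040 = \frac{272203651476}{24911}$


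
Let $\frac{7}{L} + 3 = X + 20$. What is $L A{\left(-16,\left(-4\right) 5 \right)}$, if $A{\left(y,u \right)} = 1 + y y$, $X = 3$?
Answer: $\frac{1799}{20} \approx 89.95$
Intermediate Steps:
$A{\left(y,u \right)} = 1 + y^{2}$
$L = \frac{7}{20}$ ($L = \frac{7}{-3 + \left(3 + 20\right)} = \frac{7}{-3 + 23} = \frac{7}{20} \approx 0.35$)
$L A{\left(-16,\left(-4\right) 5 \right)} = \frac{7 \left(1 + \left(-16\right)^{2}\right)}{20} = \frac{7 \left(1 + 256\right)}{20} = \frac{7}{20} \cdot 257 = \frac{1799}{20}$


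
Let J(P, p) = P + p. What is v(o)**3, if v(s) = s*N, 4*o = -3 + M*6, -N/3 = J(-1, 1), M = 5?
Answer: 0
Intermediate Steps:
N = 0 (N = -3*(-1 + 1) = -3*0 = 0)
o = 27/4 (o = (-3 + 5*6)/4 = (-3 + 30)/4 = (1/4)*27 = 27/4 ≈ 6.7500)
v(s) = 0 (v(s) = s*0 = 0)
v(o)**3 = 0**3 = 0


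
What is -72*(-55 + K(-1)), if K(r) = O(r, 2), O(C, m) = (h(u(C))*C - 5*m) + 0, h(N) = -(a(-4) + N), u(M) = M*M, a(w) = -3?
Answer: 4824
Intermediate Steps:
u(M) = M²
h(N) = 3 - N (h(N) = -(-3 + N) = 3 - N)
O(C, m) = -5*m + C*(3 - C²) (O(C, m) = ((3 - C²)*C - 5*m) + 0 = (C*(3 - C²) - 5*m) + 0 = (-5*m + C*(3 - C²)) + 0 = -5*m + C*(3 - C²))
K(r) = -10 - r³ + 3*r (K(r) = -r³ - 5*2 + 3*r = -r³ - 10 + 3*r = -10 - r³ + 3*r)
-72*(-55 + K(-1)) = -72*(-55 + (-10 - 1*(-1)³ + 3*(-1))) = -72*(-55 + (-10 - 1*(-1) - 3)) = -72*(-55 + (-10 + 1 - 3)) = -72*(-55 - 12) = -72*(-67) = 4824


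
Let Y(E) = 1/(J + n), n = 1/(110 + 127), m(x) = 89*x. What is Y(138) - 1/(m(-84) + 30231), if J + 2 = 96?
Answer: 5370656/506958645 ≈ 0.010594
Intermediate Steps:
J = 94 (J = -2 + 96 = 94)
n = 1/237 ≈ 0.0042194
Y(E) = 237/22279 (Y(E) = 1/(94 + 1/237) = 1/(22279/237) = 237/22279)
Y(138) - 1/(m(-84) + 30231) = 237/22279 - 1/(89*(-84) + 30231) = 237/22279 - 1/(-7476 + 30231) = 237/22279 - 1/22755 = 5370656/506958645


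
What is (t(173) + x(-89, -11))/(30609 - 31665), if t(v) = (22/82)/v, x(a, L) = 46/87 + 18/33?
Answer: -7302131/7168129056 ≈ -0.0010187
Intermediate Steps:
x(a, L) = 1028/957 (x(a, L) = 46*(1/87) + 18*(1/33) = 46/87 + 6/11 = 1028/957)
t(v) = 11/(41*v) (t(v) = (22*(1/82))/v = 11/(41*v))
(t(173) + x(-89, -11))/(30609 - 31665) = ((11/41)/173 + 1028/957)/(30609 - 31665) = ((11/41)*(1/173) + 1028/957)/(-1056) = (11/7093 + 1028/957)*(-1/1056) = (7302131/6788001)*(-1/1056) = -7302131/7168129056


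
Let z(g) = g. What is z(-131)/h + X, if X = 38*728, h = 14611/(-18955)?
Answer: 406681809/14611 ≈ 27834.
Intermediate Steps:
h = -14611/18955 (h = 14611*(-1/18955) = -14611/18955 ≈ -0.77083)
X = 27664
z(-131)/h + X = -131/(-14611/18955) + 27664 = -131*(-18955/14611) + 27664 = 2483105/14611 + 27664 = 406681809/14611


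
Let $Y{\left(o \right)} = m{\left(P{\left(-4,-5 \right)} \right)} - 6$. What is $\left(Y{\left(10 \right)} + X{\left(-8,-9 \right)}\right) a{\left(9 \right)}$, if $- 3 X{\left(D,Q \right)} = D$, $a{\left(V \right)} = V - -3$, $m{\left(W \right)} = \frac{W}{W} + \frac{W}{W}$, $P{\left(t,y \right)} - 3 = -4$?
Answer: $-16$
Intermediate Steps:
$P{\left(t,y \right)} = -1$ ($P{\left(t,y \right)} = 3 - 4 = -1$)
$m{\left(W \right)} = 2$ ($m{\left(W \right)} = 1 + 1 = 2$)
$a{\left(V \right)} = 3 + V$ ($a{\left(V \right)} = V + 3 = 3 + V$)
$X{\left(D,Q \right)} = - \frac{D}{3}$
$Y{\left(o \right)} = -4$ ($Y{\left(o \right)} = 2 - 6 = -4$)
$\left(Y{\left(10 \right)} + X{\left(-8,-9 \right)}\right) a{\left(9 \right)} = \left(-4 - - \frac{8}{3}\right) \left(3 + 9\right) = \left(-4 + \frac{8}{3}\right) 12 = \left(- \frac{4}{3}\right) 12 = -16$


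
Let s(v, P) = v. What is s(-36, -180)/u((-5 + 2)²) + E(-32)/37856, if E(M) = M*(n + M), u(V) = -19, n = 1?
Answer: 43177/22477 ≈ 1.9209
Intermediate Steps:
E(M) = M*(1 + M)
s(-36, -180)/u((-5 + 2)²) + E(-32)/37856 = -36/(-19) - 32*(1 - 32)/37856 = -36*(-1/19) - 32*(-31)*(1/37856) = 36/19 + 992*(1/37856) = 36/19 + 31/1183 = 43177/22477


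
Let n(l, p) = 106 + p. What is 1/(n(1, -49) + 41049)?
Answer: 1/41106 ≈ 2.4327e-5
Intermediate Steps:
1/(n(1, -49) + 41049) = 1/((106 - 49) + 41049) = 1/(57 + 41049) = 1/41106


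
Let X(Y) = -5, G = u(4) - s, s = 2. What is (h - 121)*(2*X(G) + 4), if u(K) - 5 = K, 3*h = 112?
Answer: 502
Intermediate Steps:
h = 112/3 (h = (⅓)*112 = 112/3 ≈ 37.333)
u(K) = 5 + K
G = 7 (G = (5 + 4) - 1*2 = 9 - 2 = 7)
(h - 121)*(2*X(G) + 4) = (112/3 - 121)*(2*(-5) + 4) = -251*(-10 + 4)/3 = -251/3*(-6) = 502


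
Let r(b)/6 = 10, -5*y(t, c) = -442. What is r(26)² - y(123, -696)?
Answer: 17558/5 ≈ 3511.6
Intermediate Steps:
y(t, c) = 442/5 (y(t, c) = -⅕*(-442) = 442/5)
r(b) = 60 (r(b) = 6*10 = 60)
r(26)² - y(123, -696) = 60² - 1*442/5 = 3600 - 442/5 = 17558/5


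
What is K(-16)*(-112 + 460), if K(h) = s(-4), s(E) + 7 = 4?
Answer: -1044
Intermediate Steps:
s(E) = -3 (s(E) = -7 + 4 = -3)
K(h) = -3
K(-16)*(-112 + 460) = -3*(-112 + 460) = -3*348 = -1044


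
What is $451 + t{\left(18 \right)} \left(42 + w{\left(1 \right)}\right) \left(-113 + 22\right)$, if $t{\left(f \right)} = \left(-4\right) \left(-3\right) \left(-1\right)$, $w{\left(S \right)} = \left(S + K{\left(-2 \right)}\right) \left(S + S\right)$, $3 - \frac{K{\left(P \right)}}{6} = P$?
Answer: $114019$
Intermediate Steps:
$K{\left(P \right)} = 18 - 6 P$
$w{\left(S \right)} = 2 S \left(30 + S\right)$ ($w{\left(S \right)} = \left(S + \left(18 - -12\right)\right) \left(S + S\right) = \left(S + \left(18 + 12\right)\right) 2 S = \left(S + 30\right) 2 S = \left(30 + S\right) 2 S = 2 S \left(30 + S\right)$)
$t{\left(f \right)} = -12$ ($t{\left(f \right)} = 12 \left(-1\right) = -12$)
$451 + t{\left(18 \right)} \left(42 + w{\left(1 \right)}\right) \left(-113 + 22\right) = 451 - 12 \left(42 + 2 \cdot 1 \left(30 + 1\right)\right) \left(-113 + 22\right) = 451 - 12 \left(42 + 2 \cdot 1 \cdot 31\right) \left(-91\right) = 451 - 12 \left(42 + 62\right) \left(-91\right) = 451 - 12 \cdot 104 \left(-91\right) = 451 - -113568 = 451 + 113568 = 114019$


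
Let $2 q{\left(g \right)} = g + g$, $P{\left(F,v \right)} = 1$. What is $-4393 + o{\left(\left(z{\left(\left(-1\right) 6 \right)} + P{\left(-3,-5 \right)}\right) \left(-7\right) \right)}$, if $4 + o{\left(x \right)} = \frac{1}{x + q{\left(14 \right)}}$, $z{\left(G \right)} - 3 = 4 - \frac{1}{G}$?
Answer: $- \frac{1138829}{259} \approx -4397.0$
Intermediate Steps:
$q{\left(g \right)} = g$ ($q{\left(g \right)} = \frac{g + g}{2} = \frac{2 g}{2} = g$)
$z{\left(G \right)} = 7 - \frac{1}{G}$ ($z{\left(G \right)} = 3 + \left(4 - \frac{1}{G}\right) = 7 - \frac{1}{G}$)
$o{\left(x \right)} = -4 + \frac{1}{14 + x}$ ($o{\left(x \right)} = -4 + \frac{1}{x + 14} = -4 + \frac{1}{14 + x}$)
$-4393 + o{\left(\left(z{\left(\left(-1\right) 6 \right)} + P{\left(-3,-5 \right)}\right) \left(-7\right) \right)} = -4393 + \frac{-55 - 4 \left(\left(7 - \frac{1}{\left(-1\right) 6}\right) + 1\right) \left(-7\right)}{14 + \left(\left(7 - \frac{1}{\left(-1\right) 6}\right) + 1\right) \left(-7\right)} = -4393 + \frac{-55 - 4 \left(\left(7 - \frac{1}{-6}\right) + 1\right) \left(-7\right)}{14 + \left(\left(7 - \frac{1}{-6}\right) + 1\right) \left(-7\right)} = -4393 + \frac{-55 - 4 \left(\left(7 - - \frac{1}{6}\right) + 1\right) \left(-7\right)}{14 + \left(\left(7 - - \frac{1}{6}\right) + 1\right) \left(-7\right)} = -4393 + \frac{-55 - 4 \left(\left(7 + \frac{1}{6}\right) + 1\right) \left(-7\right)}{14 + \left(\left(7 + \frac{1}{6}\right) + 1\right) \left(-7\right)} = -4393 + \frac{-55 - 4 \left(\frac{43}{6} + 1\right) \left(-7\right)}{14 + \left(\frac{43}{6} + 1\right) \left(-7\right)} = -4393 + \frac{-55 - 4 \cdot \frac{49}{6} \left(-7\right)}{14 + \frac{49}{6} \left(-7\right)} = -4393 + \frac{-55 - - \frac{686}{3}}{14 - \frac{343}{6}} = -4393 + \frac{-55 + \frac{686}{3}}{- \frac{259}{6}} = -4393 - \frac{1042}{259} = - \frac{1138829}{259}$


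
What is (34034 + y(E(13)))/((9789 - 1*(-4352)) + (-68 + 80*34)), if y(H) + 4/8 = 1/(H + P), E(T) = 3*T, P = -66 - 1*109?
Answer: 4628555/2283848 ≈ 2.0266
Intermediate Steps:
P = -175 (P = -66 - 109 = -175)
y(H) = -½ + 1/(-175 + H) (y(H) = -½ + 1/(H - 175) = -½ + 1/(-175 + H))
(34034 + y(E(13)))/((9789 - 1*(-4352)) + (-68 + 80*34)) = (34034 + (177 - 3*13)/(2*(-175 + 3*13)))/((9789 - 1*(-4352)) + (-68 + 80*34)) = (34034 + (177 - 1*39)/(2*(-175 + 39)))/((9789 + 4352) + (-68 + 2720)) = (34034 + (½)*(177 - 39)/(-136))/(14141 + 2652) = (34034 + (½)*(-1/136)*138)/16793 = (34034 - 69/136)*(1/16793) = (4628555/136)*(1/16793) = 4628555/2283848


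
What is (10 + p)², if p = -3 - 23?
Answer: 256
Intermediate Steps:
p = -26
(10 + p)² = (10 - 26)² = (-16)² = 256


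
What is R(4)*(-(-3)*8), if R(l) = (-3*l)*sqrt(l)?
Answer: -576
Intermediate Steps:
R(l) = -3*l**(3/2)
R(4)*(-(-3)*8) = (-3*4**(3/2))*(-(-3)*8) = (-3*8)*(-3*(-8)) = -24*24 = -576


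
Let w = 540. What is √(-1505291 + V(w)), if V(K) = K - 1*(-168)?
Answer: I*√1504583 ≈ 1226.6*I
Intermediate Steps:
V(K) = 168 + K (V(K) = K + 168 = 168 + K)
√(-1505291 + V(w)) = √(-1505291 + (168 + 540)) = √(-1505291 + 708) = √(-1504583) = I*√1504583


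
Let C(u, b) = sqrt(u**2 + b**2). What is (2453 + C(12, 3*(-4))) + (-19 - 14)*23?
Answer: 1694 + 12*sqrt(2) ≈ 1711.0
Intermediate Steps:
C(u, b) = sqrt(b**2 + u**2)
(2453 + C(12, 3*(-4))) + (-19 - 14)*23 = (2453 + sqrt((3*(-4))**2 + 12**2)) + (-19 - 14)*23 = (2453 + sqrt((-12)**2 + 144)) - 33*23 = (2453 + sqrt(144 + 144)) - 759 = (2453 + sqrt(288)) - 759 = (2453 + 12*sqrt(2)) - 759 = 1694 + 12*sqrt(2)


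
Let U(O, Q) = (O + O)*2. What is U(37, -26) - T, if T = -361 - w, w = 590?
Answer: 1099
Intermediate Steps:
U(O, Q) = 4*O (U(O, Q) = (2*O)*2 = 4*O)
T = -951 (T = -361 - 1*590 = -361 - 590 = -951)
U(37, -26) - T = 4*37 - 1*(-951) = 148 + 951 = 1099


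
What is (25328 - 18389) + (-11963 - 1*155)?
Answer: -5179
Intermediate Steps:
(25328 - 18389) + (-11963 - 1*155) = 6939 + (-11963 - 155) = 6939 - 12118 = -5179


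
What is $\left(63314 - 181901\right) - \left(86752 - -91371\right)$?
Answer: $-296710$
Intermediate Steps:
$\left(63314 - 181901\right) - \left(86752 - -91371\right) = -118587 - \left(86752 + 91371\right) = -118587 - 178123 = -296710$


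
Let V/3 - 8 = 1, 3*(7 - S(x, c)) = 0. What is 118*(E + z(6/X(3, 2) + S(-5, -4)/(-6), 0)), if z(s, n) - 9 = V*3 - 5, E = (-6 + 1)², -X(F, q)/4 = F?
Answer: 12980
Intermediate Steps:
S(x, c) = 7 (S(x, c) = 7 - ⅓*0 = 7 + 0 = 7)
V = 27 (V = 24 + 3*1 = 24 + 3 = 27)
X(F, q) = -4*F
E = 25 (E = (-5)² = 25)
z(s, n) = 85 (z(s, n) = 9 + (27*3 - 5) = 9 + (81 - 5) = 9 + 76 = 85)
118*(E + z(6/X(3, 2) + S(-5, -4)/(-6), 0)) = 118*(25 + 85) = 118*110 = 12980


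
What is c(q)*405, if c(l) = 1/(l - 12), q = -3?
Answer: -27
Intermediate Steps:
c(l) = 1/(-12 + l)
c(q)*405 = 405/(-12 - 3) = 405/(-15) = -1/15*405 = -27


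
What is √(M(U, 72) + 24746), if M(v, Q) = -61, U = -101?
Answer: √24685 ≈ 157.11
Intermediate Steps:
√(M(U, 72) + 24746) = √(-61 + 24746) = √24685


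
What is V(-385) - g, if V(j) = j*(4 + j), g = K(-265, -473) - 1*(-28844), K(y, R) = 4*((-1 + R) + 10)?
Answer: 119697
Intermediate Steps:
K(y, R) = 36 + 4*R (K(y, R) = 4*(9 + R) = 36 + 4*R)
g = 26988 (g = (36 + 4*(-473)) - 1*(-28844) = (36 - 1892) + 28844 = -1856 + 28844 = 26988)
V(-385) - g = -385*(4 - 385) - 1*26988 = -385*(-381) - 26988 = 146685 - 26988 = 119697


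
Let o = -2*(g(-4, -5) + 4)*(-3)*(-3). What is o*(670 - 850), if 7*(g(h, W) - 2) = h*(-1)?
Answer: 149040/7 ≈ 21291.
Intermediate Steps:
g(h, W) = 2 - h/7 (g(h, W) = 2 + (h*(-1))/7 = 2 + (-h)/7 = 2 - h/7)
o = -828/7 (o = -2*((2 - 1/7*(-4)) + 4)*(-3)*(-3) = -2*((2 + 4/7) + 4)*(-3)*(-3) = -2*(18/7 + 4)*(-3)*(-3) = -92*(-3)/7*(-3) = -2*(-138/7)*(-3) = (276/7)*(-3) = -828/7 ≈ -118.29)
o*(670 - 850) = -828*(670 - 850)/7 = -828/7*(-180) = 149040/7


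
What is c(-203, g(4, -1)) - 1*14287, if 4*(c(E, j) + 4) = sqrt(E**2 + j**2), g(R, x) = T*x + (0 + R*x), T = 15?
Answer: -14291 + sqrt(41570)/4 ≈ -14240.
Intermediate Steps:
g(R, x) = 15*x + R*x (g(R, x) = 15*x + (0 + R*x) = 15*x + R*x)
c(E, j) = -4 + sqrt(E**2 + j**2)/4
c(-203, g(4, -1)) - 1*14287 = (-4 + sqrt((-203)**2 + (-(15 + 4))**2)/4) - 1*14287 = (-4 + sqrt(41209 + (-1*19)**2)/4) - 14287 = (-4 + sqrt(41209 + (-19)**2)/4) - 14287 = (-4 + sqrt(41209 + 361)/4) - 14287 = (-4 + sqrt(41570)/4) - 14287 = -14291 + sqrt(41570)/4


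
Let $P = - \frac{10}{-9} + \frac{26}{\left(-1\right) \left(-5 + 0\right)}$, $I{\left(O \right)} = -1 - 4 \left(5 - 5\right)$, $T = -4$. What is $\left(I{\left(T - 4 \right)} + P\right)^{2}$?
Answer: $\frac{57121}{2025} \approx 28.208$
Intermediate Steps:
$I{\left(O \right)} = -1$ ($I{\left(O \right)} = -1 - 0 = -1 + 0 = -1$)
$P = \frac{284}{45}$ ($P = \left(-10\right) \left(- \frac{1}{9}\right) + \frac{26}{\left(-1\right) \left(-5\right)} = \frac{10}{9} + \frac{26}{5} = \frac{284}{45} \approx 6.3111$)
$\left(I{\left(T - 4 \right)} + P\right)^{2} = \left(-1 + \frac{284}{45}\right)^{2} = \left(\frac{239}{45}\right)^{2} = \frac{57121}{2025}$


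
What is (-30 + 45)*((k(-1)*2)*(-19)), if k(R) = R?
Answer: 570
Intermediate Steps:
(-30 + 45)*((k(-1)*2)*(-19)) = (-30 + 45)*(-1*2*(-19)) = 15*(-2*(-19)) = 15*38 = 570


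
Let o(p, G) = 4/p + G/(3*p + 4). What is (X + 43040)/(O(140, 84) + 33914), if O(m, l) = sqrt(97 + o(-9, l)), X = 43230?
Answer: 605632481460/238082975741 - 258810*sqrt(442313)/238082975741 ≈ 2.5431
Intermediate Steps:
o(p, G) = 4/p + G/(4 + 3*p)
O(m, l) = sqrt(869/9 - l/23) (O(m, l) = sqrt(97 + (16 + 12*(-9) + l*(-9))/((-9)*(4 + 3*(-9)))) = sqrt(97 - (16 - 108 - 9*l)/(9*(4 - 27))) = sqrt(97 - 1/9*(-92 - 9*l)/(-23)) = sqrt(97 - 1/9*(-1/23)*(-92 - 9*l)) = sqrt(97 + (-4/9 - l/23)) = sqrt(869/9 - l/23))
(X + 43040)/(O(140, 84) + 33914) = (43230 + 43040)/(sqrt(459701 - 207*84)/69 + 33914) = 86270/(sqrt(459701 - 17388)/69 + 33914) = 86270/(sqrt(442313)/69 + 33914) = 86270/(33914 + sqrt(442313)/69)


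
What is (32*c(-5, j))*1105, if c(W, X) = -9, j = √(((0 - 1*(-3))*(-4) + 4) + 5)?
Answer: -318240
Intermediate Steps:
j = I*√3 (j = √(((0 + 3)*(-4) + 4) + 5) = √((3*(-4) + 4) + 5) = √((-12 + 4) + 5) = √(-8 + 5) = √(-3) = I*√3 ≈ 1.732*I)
(32*c(-5, j))*1105 = (32*(-9))*1105 = -288*1105 = -318240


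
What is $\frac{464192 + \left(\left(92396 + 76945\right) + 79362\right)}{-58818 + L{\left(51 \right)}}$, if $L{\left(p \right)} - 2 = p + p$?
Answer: $- \frac{712895}{58714} \approx -12.142$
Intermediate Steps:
$L{\left(p \right)} = 2 + 2 p$ ($L{\left(p \right)} = 2 + \left(p + p\right) = 2 + 2 p$)
$\frac{464192 + \left(\left(92396 + 76945\right) + 79362\right)}{-58818 + L{\left(51 \right)}} = \frac{464192 + \left(\left(92396 + 76945\right) + 79362\right)}{-58818 + \left(2 + 2 \cdot 51\right)} = \frac{464192 + \left(169341 + 79362\right)}{-58818 + \left(2 + 102\right)} = \frac{464192 + 248703}{-58818 + 104} = \frac{712895}{-58714} = 712895 \left(- \frac{1}{58714}\right) = - \frac{712895}{58714}$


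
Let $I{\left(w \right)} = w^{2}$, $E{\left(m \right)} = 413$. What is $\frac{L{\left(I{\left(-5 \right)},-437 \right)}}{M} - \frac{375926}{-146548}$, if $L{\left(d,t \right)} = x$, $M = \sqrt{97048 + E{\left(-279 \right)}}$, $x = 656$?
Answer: $\frac{187963}{73274} + \frac{656 \sqrt{221}}{4641} \approx 4.6665$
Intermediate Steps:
$M = 21 \sqrt{221}$ ($M = \sqrt{97048 + 413} = \sqrt{97461} = 21 \sqrt{221} \approx 312.19$)
$L{\left(d,t \right)} = 656$
$\frac{L{\left(I{\left(-5 \right)},-437 \right)}}{M} - \frac{375926}{-146548} = \frac{656}{21 \sqrt{221}} - \frac{375926}{-146548} = 656 \frac{\sqrt{221}}{4641} - - \frac{187963}{73274} = \frac{656 \sqrt{221}}{4641} + \frac{187963}{73274} = \frac{187963}{73274} + \frac{656 \sqrt{221}}{4641}$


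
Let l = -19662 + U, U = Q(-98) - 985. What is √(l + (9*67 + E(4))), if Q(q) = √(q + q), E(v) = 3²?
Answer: √(-20035 + 14*I) ≈ 0.0495 + 141.54*I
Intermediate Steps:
E(v) = 9
Q(q) = √2*√q (Q(q) = √(2*q) = √2*√q)
U = -985 + 14*I (U = √2*√(-98) - 985 = √2*(7*I*√2) - 985 = 14*I - 985 = -985 + 14*I ≈ -985.0 + 14.0*I)
l = -20647 + 14*I (l = -19662 + (-985 + 14*I) = -20647 + 14*I ≈ -20647.0 + 14.0*I)
√(l + (9*67 + E(4))) = √((-20647 + 14*I) + (9*67 + 9)) = √((-20647 + 14*I) + (603 + 9)) = √((-20647 + 14*I) + 612) = √(-20035 + 14*I)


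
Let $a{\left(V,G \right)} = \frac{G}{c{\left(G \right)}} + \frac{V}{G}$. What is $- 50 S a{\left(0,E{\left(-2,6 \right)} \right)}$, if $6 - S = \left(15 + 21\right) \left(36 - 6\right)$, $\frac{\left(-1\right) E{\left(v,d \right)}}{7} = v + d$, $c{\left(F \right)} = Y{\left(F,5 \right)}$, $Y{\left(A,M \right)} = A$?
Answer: $53700$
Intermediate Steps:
$c{\left(F \right)} = F$
$E{\left(v,d \right)} = - 7 d - 7 v$ ($E{\left(v,d \right)} = - 7 \left(v + d\right) = - 7 \left(d + v\right) = - 7 d - 7 v$)
$a{\left(V,G \right)} = 1 + \frac{V}{G}$ ($a{\left(V,G \right)} = \frac{G}{G} + \frac{V}{G} = 1 + \frac{V}{G}$)
$S = -1074$ ($S = 6 - \left(15 + 21\right) \left(36 - 6\right) = 6 - 36 \cdot 30 = 6 - 1080 = -1074$)
$- 50 S a{\left(0,E{\left(-2,6 \right)} \right)} = \left(-50\right) \left(-1074\right) \frac{\left(\left(-7\right) 6 - -14\right) + 0}{\left(-7\right) 6 - -14} = 53700 \frac{\left(-42 + 14\right) + 0}{-42 + 14} = 53700 \frac{-28 + 0}{-28} = 53700 \left(\left(- \frac{1}{28}\right) \left(-28\right)\right) = 53700 \cdot 1 = 53700$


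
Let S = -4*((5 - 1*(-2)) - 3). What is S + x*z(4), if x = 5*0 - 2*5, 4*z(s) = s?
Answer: -26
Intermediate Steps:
z(s) = s/4
S = -16 (S = -4*((5 + 2) - 3) = -4*(7 - 3) = -4*4 = -16)
x = -10 (x = 0 - 10 = -10)
S + x*z(4) = -16 - 5*4/2 = -16 - 10*1 = -16 - 10 = -26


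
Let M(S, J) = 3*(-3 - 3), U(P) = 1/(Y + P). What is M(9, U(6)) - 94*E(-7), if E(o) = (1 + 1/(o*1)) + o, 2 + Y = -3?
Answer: 3916/7 ≈ 559.43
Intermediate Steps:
Y = -5 (Y = -2 - 3 = -5)
U(P) = 1/(-5 + P)
E(o) = 1 + o + 1/o (E(o) = (1 + 1/o) + o = 1 + o + 1/o)
M(S, J) = -18 (M(S, J) = 3*(-6) = -18)
M(9, U(6)) - 94*E(-7) = -18 - 94*(1 - 7 + 1/(-7)) = -18 - 94*(1 - 7 - 1/7) = -18 - 94*(-43/7) = -18 + 4042/7 = 3916/7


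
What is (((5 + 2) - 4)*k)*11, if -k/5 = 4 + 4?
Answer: -1320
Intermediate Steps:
k = -40 (k = -5*(4 + 4) = -5*8 = -40)
(((5 + 2) - 4)*k)*11 = (((5 + 2) - 4)*(-40))*11 = ((7 - 4)*(-40))*11 = (3*(-40))*11 = -120*11 = -1320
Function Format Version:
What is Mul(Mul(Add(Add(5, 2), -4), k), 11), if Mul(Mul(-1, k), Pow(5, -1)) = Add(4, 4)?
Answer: -1320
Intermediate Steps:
k = -40 (k = Mul(-5, Add(4, 4)) = Mul(-5, 8) = -40)
Mul(Mul(Add(Add(5, 2), -4), k), 11) = Mul(Mul(Add(Add(5, 2), -4), -40), 11) = Mul(Mul(Add(7, -4), -40), 11) = Mul(Mul(3, -40), 11) = Mul(-120, 11) = -1320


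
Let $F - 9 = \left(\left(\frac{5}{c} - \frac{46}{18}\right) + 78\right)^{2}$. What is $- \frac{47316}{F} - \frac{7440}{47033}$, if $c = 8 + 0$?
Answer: $- \frac{11760071947152}{1413068153105} \approx -8.3224$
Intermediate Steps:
$c = 8$
$F = \frac{30044185}{5184}$ ($F = 9 + \left(\left(\frac{5}{8} - \frac{46}{18}\right) + 78\right)^{2} = 9 + \left(\left(5 \cdot \frac{1}{8} - \frac{23}{9}\right) + 78\right)^{2} = 9 + \left(\left(\frac{5}{8} - \frac{23}{9}\right) + 78\right)^{2} = 9 + \left(- \frac{139}{72} + 78\right)^{2} = 9 + \left(\frac{5477}{72}\right)^{2} = 9 + \frac{29997529}{5184} = \frac{30044185}{5184} \approx 5795.6$)
$- \frac{47316}{F} - \frac{7440}{47033} = - \frac{47316}{\frac{30044185}{5184}} - \frac{7440}{47033} = \left(-47316\right) \frac{5184}{30044185} - \frac{7440}{47033} = - \frac{245286144}{30044185} - \frac{7440}{47033} = - \frac{11760071947152}{1413068153105}$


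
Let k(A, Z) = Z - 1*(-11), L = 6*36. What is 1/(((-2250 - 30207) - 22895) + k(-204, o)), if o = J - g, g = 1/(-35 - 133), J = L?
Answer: -168/9260999 ≈ -1.8141e-5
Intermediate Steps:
L = 216
J = 216
g = -1/168 (g = 1/(-168) = -1/168 ≈ -0.0059524)
o = 36289/168 (o = 216 - 1*(-1/168) = 216 + 1/168 = 36289/168 ≈ 216.01)
k(A, Z) = 11 + Z (k(A, Z) = Z + 11 = 11 + Z)
1/(((-2250 - 30207) - 22895) + k(-204, o)) = 1/(((-2250 - 30207) - 22895) + (11 + 36289/168)) = 1/((-32457 - 22895) + 38137/168) = 1/(-55352 + 38137/168) = 1/(-9260999/168) = -168/9260999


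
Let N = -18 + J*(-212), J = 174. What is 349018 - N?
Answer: 385924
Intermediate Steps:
N = -36906 (N = -18 + 174*(-212) = -18 - 36888 = -36906)
349018 - N = 349018 - 1*(-36906) = 349018 + 36906 = 385924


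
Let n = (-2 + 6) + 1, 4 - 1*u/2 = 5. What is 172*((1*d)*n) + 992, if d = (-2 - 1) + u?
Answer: -3308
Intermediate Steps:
u = -2 (u = 8 - 2*5 = 8 - 10 = -2)
d = -5 (d = (-2 - 1) - 2 = -3 - 2 = -5)
n = 5 (n = 4 + 1 = 5)
172*((1*d)*n) + 992 = 172*((1*(-5))*5) + 992 = 172*(-5*5) + 992 = 172*(-25) + 992 = -4300 + 992 = -3308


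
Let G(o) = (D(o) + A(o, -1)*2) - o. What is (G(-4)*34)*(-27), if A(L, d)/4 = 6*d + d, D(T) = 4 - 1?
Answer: 44982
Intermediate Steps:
D(T) = 3
A(L, d) = 28*d (A(L, d) = 4*(6*d + d) = 4*(7*d) = 28*d)
G(o) = -53 - o (G(o) = (3 + (28*(-1))*2) - o = (3 - 28*2) - o = (3 - 56) - o = -53 - o)
(G(-4)*34)*(-27) = ((-53 - 1*(-4))*34)*(-27) = ((-53 + 4)*34)*(-27) = -49*34*(-27) = -1666*(-27) = 44982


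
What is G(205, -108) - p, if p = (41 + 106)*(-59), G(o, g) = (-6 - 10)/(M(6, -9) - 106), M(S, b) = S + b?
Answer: 945373/109 ≈ 8673.1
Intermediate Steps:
G(o, g) = 16/109 (G(o, g) = (-6 - 10)/((6 - 9) - 106) = -16/(-3 - 106) = -16/(-109) = -16*(-1/109) = 16/109)
p = -8673 (p = 147*(-59) = -8673)
G(205, -108) - p = 16/109 - 1*(-8673) = 16/109 + 8673 = 945373/109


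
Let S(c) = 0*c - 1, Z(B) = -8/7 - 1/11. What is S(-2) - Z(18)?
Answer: 18/77 ≈ 0.23377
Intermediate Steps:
Z(B) = -95/77 (Z(B) = -8*⅐ - 1*1/11 = -8/7 - 1/11 = -95/77)
S(c) = -1 (S(c) = 0 - 1 = -1)
S(-2) - Z(18) = -1 - 1*(-95/77) = -1 + 95/77 = 18/77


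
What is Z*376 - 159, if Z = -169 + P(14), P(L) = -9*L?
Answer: -111079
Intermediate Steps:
Z = -295 (Z = -169 - 9*14 = -169 - 126 = -295)
Z*376 - 159 = -295*376 - 159 = -110920 - 159 = -111079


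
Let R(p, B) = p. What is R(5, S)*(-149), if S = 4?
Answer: -745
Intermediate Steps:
R(5, S)*(-149) = 5*(-149) = -745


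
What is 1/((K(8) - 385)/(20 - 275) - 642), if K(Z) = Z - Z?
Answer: -51/32665 ≈ -0.0015613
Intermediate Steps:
K(Z) = 0
1/((K(8) - 385)/(20 - 275) - 642) = 1/((0 - 385)/(20 - 275) - 642) = 1/(-385/(-255) - 642) = 1/(-385*(-1/255) - 642) = 1/(77/51 - 642) = 1/(-32665/51) = -51/32665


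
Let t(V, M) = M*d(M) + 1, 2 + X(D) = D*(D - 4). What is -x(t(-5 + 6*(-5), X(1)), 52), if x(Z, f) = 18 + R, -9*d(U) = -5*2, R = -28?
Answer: 10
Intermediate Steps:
X(D) = -2 + D*(-4 + D) (X(D) = -2 + D*(D - 4) = -2 + D*(-4 + D))
d(U) = 10/9 (d(U) = -(-5)*2/9 = -⅑*(-10) = 10/9)
t(V, M) = 1 + 10*M/9 (t(V, M) = M*(10/9) + 1 = 10*M/9 + 1 = 1 + 10*M/9)
x(Z, f) = -10 (x(Z, f) = 18 - 28 = -10)
-x(t(-5 + 6*(-5), X(1)), 52) = -1*(-10) = 10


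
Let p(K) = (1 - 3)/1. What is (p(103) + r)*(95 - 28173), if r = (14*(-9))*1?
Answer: 3593984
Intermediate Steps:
r = -126 (r = -126*1 = -126)
p(K) = -2 (p(K) = 1*(-2) = -2)
(p(103) + r)*(95 - 28173) = (-2 - 126)*(95 - 28173) = -128*(-28078) = 3593984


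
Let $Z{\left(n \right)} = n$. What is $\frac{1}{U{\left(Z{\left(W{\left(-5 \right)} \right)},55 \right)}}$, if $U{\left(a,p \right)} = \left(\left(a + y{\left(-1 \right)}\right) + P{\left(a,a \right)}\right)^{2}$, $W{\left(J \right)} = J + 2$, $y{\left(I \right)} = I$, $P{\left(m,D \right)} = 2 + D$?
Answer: $\frac{1}{25} \approx 0.04$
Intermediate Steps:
$W{\left(J \right)} = 2 + J$
$U{\left(a,p \right)} = \left(1 + 2 a\right)^{2}$ ($U{\left(a,p \right)} = \left(\left(a - 1\right) + \left(2 + a\right)\right)^{2} = \left(\left(-1 + a\right) + \left(2 + a\right)\right)^{2} = \left(1 + 2 a\right)^{2}$)
$\frac{1}{U{\left(Z{\left(W{\left(-5 \right)} \right)},55 \right)}} = \frac{1}{\left(1 + 2 \left(2 - 5\right)\right)^{2}} = \frac{1}{\left(1 + 2 \left(-3\right)\right)^{2}} = \frac{1}{\left(1 - 6\right)^{2}} = \frac{1}{\left(-5\right)^{2}} = \frac{1}{25}$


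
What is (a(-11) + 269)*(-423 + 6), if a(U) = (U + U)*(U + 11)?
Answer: -112173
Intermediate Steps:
a(U) = 2*U*(11 + U) (a(U) = (2*U)*(11 + U) = 2*U*(11 + U))
(a(-11) + 269)*(-423 + 6) = (2*(-11)*(11 - 11) + 269)*(-423 + 6) = (2*(-11)*0 + 269)*(-417) = (0 + 269)*(-417) = 269*(-417) = -112173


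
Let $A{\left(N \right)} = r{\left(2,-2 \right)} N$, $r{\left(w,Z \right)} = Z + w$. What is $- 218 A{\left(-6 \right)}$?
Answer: $0$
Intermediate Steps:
$A{\left(N \right)} = 0$ ($A{\left(N \right)} = \left(-2 + 2\right) N = 0 N = 0$)
$- 218 A{\left(-6 \right)} = \left(-218\right) 0 = 0$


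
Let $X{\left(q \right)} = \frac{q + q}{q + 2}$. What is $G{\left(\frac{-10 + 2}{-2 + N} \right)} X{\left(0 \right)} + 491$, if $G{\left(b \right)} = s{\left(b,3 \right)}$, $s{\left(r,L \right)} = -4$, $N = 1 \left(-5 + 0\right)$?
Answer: $491$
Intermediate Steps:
$N = -5$ ($N = 1 \left(-5\right) = -5$)
$G{\left(b \right)} = -4$
$X{\left(q \right)} = \frac{2 q}{2 + q}$
$G{\left(\frac{-10 + 2}{-2 + N} \right)} X{\left(0 \right)} + 491 = - 4 \cdot 2 \cdot 0 \frac{1}{2 + 0} + 491 = - 4 \cdot 2 \cdot 0 \cdot \frac{1}{2} + 491 = \left(-4\right) 0 + 491 = 0 + 491 = 491$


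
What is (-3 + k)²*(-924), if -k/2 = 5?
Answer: -156156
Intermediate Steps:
k = -10 (k = -2*5 = -10)
(-3 + k)²*(-924) = (-3 - 10)²*(-924) = (-13)²*(-924) = 169*(-924) = -156156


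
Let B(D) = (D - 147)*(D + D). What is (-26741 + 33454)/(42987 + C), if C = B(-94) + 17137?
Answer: 6713/105432 ≈ 0.063671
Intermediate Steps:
B(D) = 2*D*(-147 + D) (B(D) = (-147 + D)*(2*D) = 2*D*(-147 + D))
C = 62445 (C = 2*(-94)*(-147 - 94) + 17137 = 2*(-94)*(-241) + 17137 = 45308 + 17137 = 62445)
(-26741 + 33454)/(42987 + C) = (-26741 + 33454)/(42987 + 62445) = 6713/105432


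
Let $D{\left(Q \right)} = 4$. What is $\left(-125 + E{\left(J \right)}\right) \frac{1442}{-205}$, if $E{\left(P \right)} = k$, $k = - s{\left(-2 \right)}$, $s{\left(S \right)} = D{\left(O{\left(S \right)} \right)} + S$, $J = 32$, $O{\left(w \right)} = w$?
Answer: $\frac{183134}{205} \approx 893.34$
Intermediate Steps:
$s{\left(S \right)} = 4 + S$
$k = -2$ ($k = - (4 - 2) = \left(-1\right) 2 = -2$)
$E{\left(P \right)} = -2$
$\left(-125 + E{\left(J \right)}\right) \frac{1442}{-205} = \left(-125 - 2\right) \frac{1442}{-205} = - 127 \cdot 1442 \left(- \frac{1}{205}\right) = \left(-127\right) \left(- \frac{1442}{205}\right) = \frac{183134}{205}$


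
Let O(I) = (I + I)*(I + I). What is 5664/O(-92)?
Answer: 177/1058 ≈ 0.16730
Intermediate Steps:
O(I) = 4*I**2 (O(I) = (2*I)*(2*I) = 4*I**2)
5664/O(-92) = 5664/((4*(-92)**2)) = 5664/((4*8464)) = 5664/33856 = 5664*(1/33856) = 177/1058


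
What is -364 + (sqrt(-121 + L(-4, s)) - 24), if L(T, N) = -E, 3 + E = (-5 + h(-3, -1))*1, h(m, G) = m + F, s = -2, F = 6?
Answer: -388 + 2*I*sqrt(29) ≈ -388.0 + 10.77*I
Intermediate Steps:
h(m, G) = 6 + m (h(m, G) = m + 6 = 6 + m)
E = -5 (E = -3 + (-5 + (6 - 3))*1 = -3 + (-5 + 3)*1 = -3 - 2*1 = -3 - 2 = -5)
L(T, N) = 5 (L(T, N) = -1*(-5) = 5)
-364 + (sqrt(-121 + L(-4, s)) - 24) = -364 + (sqrt(-121 + 5) - 24) = -364 + (sqrt(-116) - 24) = -364 + (2*I*sqrt(29) - 24) = -364 + (-24 + 2*I*sqrt(29)) = -388 + 2*I*sqrt(29)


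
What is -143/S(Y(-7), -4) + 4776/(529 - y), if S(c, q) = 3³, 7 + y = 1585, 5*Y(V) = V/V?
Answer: -278959/28323 ≈ -9.8492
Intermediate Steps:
Y(V) = ⅕ (Y(V) = (V/V)/5 = (⅕)*1 = ⅕)
y = 1578 (y = -7 + 1585 = 1578)
S(c, q) = 27
-143/S(Y(-7), -4) + 4776/(529 - y) = -143/27 + 4776/(529 - 1*1578) = -143*1/27 + 4776/(529 - 1578) = -143/27 + 4776/(-1049) = -143/27 + 4776*(-1/1049) = -143/27 - 4776/1049 = -278959/28323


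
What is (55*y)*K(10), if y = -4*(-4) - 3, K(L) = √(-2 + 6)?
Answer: 1430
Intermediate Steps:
K(L) = 2 (K(L) = √4 = 2)
y = 13 (y = 16 - 3 = 13)
(55*y)*K(10) = (55*13)*2 = 715*2 = 1430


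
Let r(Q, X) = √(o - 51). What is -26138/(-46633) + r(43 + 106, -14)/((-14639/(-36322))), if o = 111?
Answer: 26138/46633 + 72644*√15/14639 ≈ 19.780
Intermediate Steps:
r(Q, X) = 2*√15 (r(Q, X) = √(111 - 51) = √60 = 2*√15)
-26138/(-46633) + r(43 + 106, -14)/((-14639/(-36322))) = -26138/(-46633) + (2*√15)/((-14639/(-36322))) = -26138*(-1/46633) + (2*√15)/((-14639*(-1/36322))) = 26138/46633 + (2*√15)/(14639/36322) = 26138/46633 + (2*√15)*(36322/14639) = 26138/46633 + 72644*√15/14639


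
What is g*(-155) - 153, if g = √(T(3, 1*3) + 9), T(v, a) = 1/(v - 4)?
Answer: -153 - 310*√2 ≈ -591.41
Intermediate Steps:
T(v, a) = 1/(-4 + v)
g = 2*√2 (g = √(1/(-4 + 3) + 9) = √(1/(-1) + 9) = √(-1 + 9) = √8 = 2*√2 ≈ 2.8284)
g*(-155) - 153 = (2*√2)*(-155) - 153 = -310*√2 - 153 = -153 - 310*√2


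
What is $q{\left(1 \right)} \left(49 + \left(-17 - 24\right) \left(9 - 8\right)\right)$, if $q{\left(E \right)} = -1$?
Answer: $-8$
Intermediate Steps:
$q{\left(1 \right)} \left(49 + \left(-17 - 24\right) \left(9 - 8\right)\right) = - (49 + \left(-17 - 24\right) \left(9 - 8\right)) = - (49 - 41) = \left(-1\right) 8 = -8$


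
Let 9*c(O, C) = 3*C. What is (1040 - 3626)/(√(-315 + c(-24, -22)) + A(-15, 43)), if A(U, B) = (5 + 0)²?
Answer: -96975/1421 + 1293*I*√2901/1421 ≈ -68.244 + 49.009*I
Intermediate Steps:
c(O, C) = C/3 (c(O, C) = (3*C)/9 = C/3)
A(U, B) = 25 (A(U, B) = 5² = 25)
(1040 - 3626)/(√(-315 + c(-24, -22)) + A(-15, 43)) = (1040 - 3626)/(√(-315 + (⅓)*(-22)) + 25) = -2586/(√(-315 - 22/3) + 25) = -2586/(√(-967/3) + 25) = -2586/(I*√2901/3 + 25) = -2586/(25 + I*√2901/3)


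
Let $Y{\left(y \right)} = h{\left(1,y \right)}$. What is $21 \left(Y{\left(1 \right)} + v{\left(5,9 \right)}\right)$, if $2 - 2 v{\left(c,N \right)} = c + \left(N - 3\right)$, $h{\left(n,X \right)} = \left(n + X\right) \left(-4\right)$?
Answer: $- \frac{525}{2} \approx -262.5$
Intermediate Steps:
$h{\left(n,X \right)} = - 4 X - 4 n$ ($h{\left(n,X \right)} = \left(X + n\right) \left(-4\right) = - 4 X - 4 n$)
$Y{\left(y \right)} = -4 - 4 y$ ($Y{\left(y \right)} = - 4 y - 4 = -4 - 4 y$)
$v{\left(c,N \right)} = \frac{5}{2} - \frac{N}{2} - \frac{c}{2}$ ($v{\left(c,N \right)} = 1 - \frac{c + \left(N - 3\right)}{2} = 1 - \frac{c + \left(-3 + N\right)}{2} = 1 - \frac{-3 + N + c}{2} = 1 - \left(- \frac{3}{2} + \frac{N}{2} + \frac{c}{2}\right) = \frac{5}{2} - \frac{N}{2} - \frac{c}{2}$)
$21 \left(Y{\left(1 \right)} + v{\left(5,9 \right)}\right) = 21 \left(\left(-4 - 4\right) - \frac{9}{2}\right) = 21 \left(-8 - \frac{9}{2}\right) = 21 \left(- \frac{25}{2}\right) = - \frac{525}{2}$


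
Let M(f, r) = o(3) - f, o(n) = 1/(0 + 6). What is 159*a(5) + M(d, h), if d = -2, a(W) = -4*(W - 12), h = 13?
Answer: 26725/6 ≈ 4454.2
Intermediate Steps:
a(W) = 48 - 4*W (a(W) = -4*(-12 + W) = 48 - 4*W)
o(n) = ⅙ (o(n) = 1/6 = ⅙)
M(f, r) = ⅙ - f
159*a(5) + M(d, h) = 159*(48 - 4*5) + (⅙ - 1*(-2)) = 159*(48 - 20) + (⅙ + 2) = 159*28 + 13/6 = 4452 + 13/6 = 26725/6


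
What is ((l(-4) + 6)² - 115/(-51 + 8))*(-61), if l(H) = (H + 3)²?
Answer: -135542/43 ≈ -3152.1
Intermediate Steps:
l(H) = (3 + H)²
((l(-4) + 6)² - 115/(-51 + 8))*(-61) = (((3 - 4)² + 6)² - 115/(-51 + 8))*(-61) = (((-1)² + 6)² - 115/(-43))*(-61) = ((1 + 6)² - 115*(-1/43))*(-61) = (7² + 115/43)*(-61) = (49 + 115/43)*(-61) = (2222/43)*(-61) = -135542/43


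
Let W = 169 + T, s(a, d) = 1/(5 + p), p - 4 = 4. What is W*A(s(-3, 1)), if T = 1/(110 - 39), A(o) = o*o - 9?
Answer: -18240000/11999 ≈ -1520.1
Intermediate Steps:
p = 8 (p = 4 + 4 = 8)
s(a, d) = 1/13 (s(a, d) = 1/(5 + 8) = 1/13)
A(o) = -9 + o² (A(o) = o² - 9 = -9 + o²)
T = 1/71 ≈ 0.014085
W = 12000/71 (W = 169 + 1/71 = 12000/71 ≈ 169.01)
W*A(s(-3, 1)) = 12000*(-9 + (1/13)²)/71 = 12000*(-9 + 1/169)/71 = (12000/71)*(-1520/169) = -18240000/11999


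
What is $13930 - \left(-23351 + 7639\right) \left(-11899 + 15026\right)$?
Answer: $49145354$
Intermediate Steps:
$13930 - \left(-23351 + 7639\right) \left(-11899 + 15026\right) = 13930 - \left(-15712\right) 3127 = 13930 - -49131424 = 13930 + 49131424 = 49145354$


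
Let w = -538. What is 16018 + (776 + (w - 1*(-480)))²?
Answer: 531542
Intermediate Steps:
16018 + (776 + (w - 1*(-480)))² = 16018 + (776 + (-538 - 1*(-480)))² = 16018 + (776 + (-538 + 480))² = 16018 + (776 - 58)² = 16018 + 718² = 16018 + 515524 = 531542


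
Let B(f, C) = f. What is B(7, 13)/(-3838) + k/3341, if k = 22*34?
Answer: 2847437/12822758 ≈ 0.22206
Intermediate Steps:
k = 748
B(7, 13)/(-3838) + k/3341 = 7/(-3838) + 748/3341 = 7*(-1/3838) + 748*(1/3341) = -7/3838 + 748/3341 = 2847437/12822758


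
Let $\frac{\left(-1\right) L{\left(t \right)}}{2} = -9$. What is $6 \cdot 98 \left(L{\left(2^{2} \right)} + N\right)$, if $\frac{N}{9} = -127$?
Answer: $-661500$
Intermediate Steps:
$N = -1143$ ($N = 9 \left(-127\right) = -1143$)
$L{\left(t \right)} = 18$ ($L{\left(t \right)} = \left(-2\right) \left(-9\right) = 18$)
$6 \cdot 98 \left(L{\left(2^{2} \right)} + N\right) = 6 \cdot 98 \left(18 - 1143\right) = 588 \left(-1125\right) = -661500$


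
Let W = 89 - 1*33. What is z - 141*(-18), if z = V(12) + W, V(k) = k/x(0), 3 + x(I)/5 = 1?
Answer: 12964/5 ≈ 2592.8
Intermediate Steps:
x(I) = -10 (x(I) = -15 + 5*1 = -15 + 5 = -10)
V(k) = -k/10 (V(k) = k/(-10) = k*(-⅒) = -k/10)
W = 56 (W = 89 - 33 = 56)
z = 274/5 (z = -⅒*12 + 56 = -6/5 + 56 = 274/5 ≈ 54.800)
z - 141*(-18) = 274/5 - 141*(-18) = 274/5 + 2538 = 12964/5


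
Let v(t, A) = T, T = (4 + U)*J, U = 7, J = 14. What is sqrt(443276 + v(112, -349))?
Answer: 3*sqrt(49270) ≈ 665.91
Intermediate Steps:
T = 154 (T = (4 + 7)*14 = 11*14 = 154)
v(t, A) = 154
sqrt(443276 + v(112, -349)) = sqrt(443276 + 154) = sqrt(443430) = 3*sqrt(49270)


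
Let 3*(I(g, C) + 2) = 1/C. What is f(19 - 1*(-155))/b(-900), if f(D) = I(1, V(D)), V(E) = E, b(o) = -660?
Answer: 1043/344520 ≈ 0.0030274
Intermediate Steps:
I(g, C) = -2 + 1/(3*C)
f(D) = -2 + 1/(3*D)
f(19 - 1*(-155))/b(-900) = (-2 + 1/(3*(19 - 1*(-155))))/(-660) = (-2 + 1/(3*(19 + 155)))*(-1/660) = (-2 + (⅓)/174)*(-1/660) = (-2 + (⅓)*(1/174))*(-1/660) = (-2 + 1/522)*(-1/660) = -1043/522*(-1/660) = 1043/344520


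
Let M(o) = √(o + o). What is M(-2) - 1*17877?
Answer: -17877 + 2*I ≈ -17877.0 + 2.0*I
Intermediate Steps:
M(o) = √2*√o (M(o) = √(2*o) = √2*√o)
M(-2) - 1*17877 = √2*√(-2) - 1*17877 = √2*(I*√2) - 17877 = 2*I - 17877 = -17877 + 2*I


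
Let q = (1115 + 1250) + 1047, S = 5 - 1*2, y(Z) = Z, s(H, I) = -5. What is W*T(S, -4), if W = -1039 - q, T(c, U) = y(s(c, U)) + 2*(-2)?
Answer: 40059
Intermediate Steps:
S = 3 (S = 5 - 2 = 3)
T(c, U) = -9 (T(c, U) = -5 + 2*(-2) = -5 - 4 = -9)
q = 3412 (q = 2365 + 1047 = 3412)
W = -4451 (W = -1039 - 1*3412 = -1039 - 3412 = -4451)
W*T(S, -4) = -4451*(-9) = 40059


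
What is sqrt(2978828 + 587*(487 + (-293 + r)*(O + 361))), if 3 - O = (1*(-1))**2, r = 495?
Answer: sqrt(46307059) ≈ 6804.9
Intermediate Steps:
O = 2 (O = 3 - (1*(-1))**2 = 3 - 1*(-1)**2 = 3 - 1*1 = 3 - 1 = 2)
sqrt(2978828 + 587*(487 + (-293 + r)*(O + 361))) = sqrt(2978828 + 587*(487 + (-293 + 495)*(2 + 361))) = sqrt(2978828 + 587*(487 + 202*363)) = sqrt(2978828 + 587*(487 + 73326)) = sqrt(2978828 + 587*73813) = sqrt(2978828 + 43328231) = sqrt(46307059)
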